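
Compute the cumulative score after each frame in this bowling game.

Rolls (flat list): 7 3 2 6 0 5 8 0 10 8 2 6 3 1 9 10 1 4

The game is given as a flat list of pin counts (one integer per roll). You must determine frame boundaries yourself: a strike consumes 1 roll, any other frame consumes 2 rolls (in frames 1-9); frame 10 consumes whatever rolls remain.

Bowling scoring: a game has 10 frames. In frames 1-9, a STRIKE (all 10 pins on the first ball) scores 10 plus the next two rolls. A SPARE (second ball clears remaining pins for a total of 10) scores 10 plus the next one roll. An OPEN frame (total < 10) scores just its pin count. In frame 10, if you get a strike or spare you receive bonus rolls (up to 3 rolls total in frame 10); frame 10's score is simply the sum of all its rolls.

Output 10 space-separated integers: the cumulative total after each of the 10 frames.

Answer: 12 20 25 33 53 69 78 98 113 118

Derivation:
Frame 1: SPARE (7+3=10). 10 + next roll (2) = 12. Cumulative: 12
Frame 2: OPEN (2+6=8). Cumulative: 20
Frame 3: OPEN (0+5=5). Cumulative: 25
Frame 4: OPEN (8+0=8). Cumulative: 33
Frame 5: STRIKE. 10 + next two rolls (8+2) = 20. Cumulative: 53
Frame 6: SPARE (8+2=10). 10 + next roll (6) = 16. Cumulative: 69
Frame 7: OPEN (6+3=9). Cumulative: 78
Frame 8: SPARE (1+9=10). 10 + next roll (10) = 20. Cumulative: 98
Frame 9: STRIKE. 10 + next two rolls (1+4) = 15. Cumulative: 113
Frame 10: OPEN. Sum of all frame-10 rolls (1+4) = 5. Cumulative: 118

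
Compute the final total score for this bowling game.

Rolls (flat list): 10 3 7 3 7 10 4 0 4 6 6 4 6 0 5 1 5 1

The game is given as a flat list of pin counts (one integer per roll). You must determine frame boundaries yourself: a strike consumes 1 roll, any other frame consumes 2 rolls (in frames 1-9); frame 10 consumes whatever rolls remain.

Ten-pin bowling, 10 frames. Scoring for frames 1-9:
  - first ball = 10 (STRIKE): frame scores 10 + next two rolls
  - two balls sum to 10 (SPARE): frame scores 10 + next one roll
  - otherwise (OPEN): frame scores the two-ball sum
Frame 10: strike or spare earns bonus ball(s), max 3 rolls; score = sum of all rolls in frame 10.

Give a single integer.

Answer: 121

Derivation:
Frame 1: STRIKE. 10 + next two rolls (3+7) = 20. Cumulative: 20
Frame 2: SPARE (3+7=10). 10 + next roll (3) = 13. Cumulative: 33
Frame 3: SPARE (3+7=10). 10 + next roll (10) = 20. Cumulative: 53
Frame 4: STRIKE. 10 + next two rolls (4+0) = 14. Cumulative: 67
Frame 5: OPEN (4+0=4). Cumulative: 71
Frame 6: SPARE (4+6=10). 10 + next roll (6) = 16. Cumulative: 87
Frame 7: SPARE (6+4=10). 10 + next roll (6) = 16. Cumulative: 103
Frame 8: OPEN (6+0=6). Cumulative: 109
Frame 9: OPEN (5+1=6). Cumulative: 115
Frame 10: OPEN. Sum of all frame-10 rolls (5+1) = 6. Cumulative: 121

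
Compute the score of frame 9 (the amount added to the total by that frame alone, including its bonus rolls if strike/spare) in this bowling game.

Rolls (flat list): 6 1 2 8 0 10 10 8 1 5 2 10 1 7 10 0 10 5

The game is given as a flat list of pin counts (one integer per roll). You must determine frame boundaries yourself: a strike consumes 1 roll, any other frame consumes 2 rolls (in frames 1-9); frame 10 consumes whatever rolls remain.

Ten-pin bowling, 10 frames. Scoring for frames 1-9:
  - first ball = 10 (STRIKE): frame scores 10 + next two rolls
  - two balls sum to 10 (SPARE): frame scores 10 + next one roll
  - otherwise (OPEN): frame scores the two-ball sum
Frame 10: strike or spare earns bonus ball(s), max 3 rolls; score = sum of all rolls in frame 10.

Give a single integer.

Frame 1: OPEN (6+1=7). Cumulative: 7
Frame 2: SPARE (2+8=10). 10 + next roll (0) = 10. Cumulative: 17
Frame 3: SPARE (0+10=10). 10 + next roll (10) = 20. Cumulative: 37
Frame 4: STRIKE. 10 + next two rolls (8+1) = 19. Cumulative: 56
Frame 5: OPEN (8+1=9). Cumulative: 65
Frame 6: OPEN (5+2=7). Cumulative: 72
Frame 7: STRIKE. 10 + next two rolls (1+7) = 18. Cumulative: 90
Frame 8: OPEN (1+7=8). Cumulative: 98
Frame 9: STRIKE. 10 + next two rolls (0+10) = 20. Cumulative: 118
Frame 10: SPARE. Sum of all frame-10 rolls (0+10+5) = 15. Cumulative: 133

Answer: 20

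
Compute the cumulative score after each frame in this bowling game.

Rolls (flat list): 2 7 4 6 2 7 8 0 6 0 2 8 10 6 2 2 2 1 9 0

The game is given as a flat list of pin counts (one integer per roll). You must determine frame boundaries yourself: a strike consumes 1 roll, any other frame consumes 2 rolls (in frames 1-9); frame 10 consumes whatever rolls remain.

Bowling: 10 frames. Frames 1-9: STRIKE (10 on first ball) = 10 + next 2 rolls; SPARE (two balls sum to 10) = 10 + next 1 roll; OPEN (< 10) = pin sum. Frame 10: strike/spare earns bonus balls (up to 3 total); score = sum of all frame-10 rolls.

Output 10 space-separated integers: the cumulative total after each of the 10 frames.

Frame 1: OPEN (2+7=9). Cumulative: 9
Frame 2: SPARE (4+6=10). 10 + next roll (2) = 12. Cumulative: 21
Frame 3: OPEN (2+7=9). Cumulative: 30
Frame 4: OPEN (8+0=8). Cumulative: 38
Frame 5: OPEN (6+0=6). Cumulative: 44
Frame 6: SPARE (2+8=10). 10 + next roll (10) = 20. Cumulative: 64
Frame 7: STRIKE. 10 + next two rolls (6+2) = 18. Cumulative: 82
Frame 8: OPEN (6+2=8). Cumulative: 90
Frame 9: OPEN (2+2=4). Cumulative: 94
Frame 10: SPARE. Sum of all frame-10 rolls (1+9+0) = 10. Cumulative: 104

Answer: 9 21 30 38 44 64 82 90 94 104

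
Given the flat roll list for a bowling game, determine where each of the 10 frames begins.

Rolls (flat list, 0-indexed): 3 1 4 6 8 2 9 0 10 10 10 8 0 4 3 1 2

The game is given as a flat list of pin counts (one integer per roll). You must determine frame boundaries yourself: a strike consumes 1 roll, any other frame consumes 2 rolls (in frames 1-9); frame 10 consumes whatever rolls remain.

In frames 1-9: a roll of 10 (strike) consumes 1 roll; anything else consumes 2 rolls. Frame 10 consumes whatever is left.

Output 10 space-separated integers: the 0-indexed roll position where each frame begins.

Answer: 0 2 4 6 8 9 10 11 13 15

Derivation:
Frame 1 starts at roll index 0: rolls=3,1 (sum=4), consumes 2 rolls
Frame 2 starts at roll index 2: rolls=4,6 (sum=10), consumes 2 rolls
Frame 3 starts at roll index 4: rolls=8,2 (sum=10), consumes 2 rolls
Frame 4 starts at roll index 6: rolls=9,0 (sum=9), consumes 2 rolls
Frame 5 starts at roll index 8: roll=10 (strike), consumes 1 roll
Frame 6 starts at roll index 9: roll=10 (strike), consumes 1 roll
Frame 7 starts at roll index 10: roll=10 (strike), consumes 1 roll
Frame 8 starts at roll index 11: rolls=8,0 (sum=8), consumes 2 rolls
Frame 9 starts at roll index 13: rolls=4,3 (sum=7), consumes 2 rolls
Frame 10 starts at roll index 15: 2 remaining rolls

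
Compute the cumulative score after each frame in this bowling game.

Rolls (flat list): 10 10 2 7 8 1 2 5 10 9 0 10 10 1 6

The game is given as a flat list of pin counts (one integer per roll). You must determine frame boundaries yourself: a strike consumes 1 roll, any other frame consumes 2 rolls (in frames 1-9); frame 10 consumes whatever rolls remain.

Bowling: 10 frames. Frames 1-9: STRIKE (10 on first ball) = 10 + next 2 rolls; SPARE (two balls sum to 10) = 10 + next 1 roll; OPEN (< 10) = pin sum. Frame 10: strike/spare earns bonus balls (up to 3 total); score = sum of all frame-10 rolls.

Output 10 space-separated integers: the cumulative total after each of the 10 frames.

Frame 1: STRIKE. 10 + next two rolls (10+2) = 22. Cumulative: 22
Frame 2: STRIKE. 10 + next two rolls (2+7) = 19. Cumulative: 41
Frame 3: OPEN (2+7=9). Cumulative: 50
Frame 4: OPEN (8+1=9). Cumulative: 59
Frame 5: OPEN (2+5=7). Cumulative: 66
Frame 6: STRIKE. 10 + next two rolls (9+0) = 19. Cumulative: 85
Frame 7: OPEN (9+0=9). Cumulative: 94
Frame 8: STRIKE. 10 + next two rolls (10+1) = 21. Cumulative: 115
Frame 9: STRIKE. 10 + next two rolls (1+6) = 17. Cumulative: 132
Frame 10: OPEN. Sum of all frame-10 rolls (1+6) = 7. Cumulative: 139

Answer: 22 41 50 59 66 85 94 115 132 139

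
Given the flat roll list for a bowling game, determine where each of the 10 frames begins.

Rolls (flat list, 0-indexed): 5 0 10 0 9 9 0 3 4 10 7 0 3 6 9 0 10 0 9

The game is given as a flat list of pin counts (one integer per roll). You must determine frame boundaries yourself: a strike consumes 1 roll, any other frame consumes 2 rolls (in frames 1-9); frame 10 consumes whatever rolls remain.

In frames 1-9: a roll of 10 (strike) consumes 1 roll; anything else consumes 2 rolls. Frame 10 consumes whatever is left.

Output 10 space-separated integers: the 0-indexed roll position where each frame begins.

Frame 1 starts at roll index 0: rolls=5,0 (sum=5), consumes 2 rolls
Frame 2 starts at roll index 2: roll=10 (strike), consumes 1 roll
Frame 3 starts at roll index 3: rolls=0,9 (sum=9), consumes 2 rolls
Frame 4 starts at roll index 5: rolls=9,0 (sum=9), consumes 2 rolls
Frame 5 starts at roll index 7: rolls=3,4 (sum=7), consumes 2 rolls
Frame 6 starts at roll index 9: roll=10 (strike), consumes 1 roll
Frame 7 starts at roll index 10: rolls=7,0 (sum=7), consumes 2 rolls
Frame 8 starts at roll index 12: rolls=3,6 (sum=9), consumes 2 rolls
Frame 9 starts at roll index 14: rolls=9,0 (sum=9), consumes 2 rolls
Frame 10 starts at roll index 16: 3 remaining rolls

Answer: 0 2 3 5 7 9 10 12 14 16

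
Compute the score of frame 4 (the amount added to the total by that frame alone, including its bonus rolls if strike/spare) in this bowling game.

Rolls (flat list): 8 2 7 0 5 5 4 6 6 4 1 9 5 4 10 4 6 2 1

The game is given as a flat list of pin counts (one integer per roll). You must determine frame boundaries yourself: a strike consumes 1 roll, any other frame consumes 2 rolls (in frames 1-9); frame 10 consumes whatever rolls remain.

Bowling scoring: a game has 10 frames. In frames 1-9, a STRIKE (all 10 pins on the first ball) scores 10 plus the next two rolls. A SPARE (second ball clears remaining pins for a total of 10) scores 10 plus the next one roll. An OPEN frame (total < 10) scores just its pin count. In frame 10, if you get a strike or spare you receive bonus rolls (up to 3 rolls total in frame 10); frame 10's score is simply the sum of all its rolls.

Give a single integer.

Answer: 16

Derivation:
Frame 1: SPARE (8+2=10). 10 + next roll (7) = 17. Cumulative: 17
Frame 2: OPEN (7+0=7). Cumulative: 24
Frame 3: SPARE (5+5=10). 10 + next roll (4) = 14. Cumulative: 38
Frame 4: SPARE (4+6=10). 10 + next roll (6) = 16. Cumulative: 54
Frame 5: SPARE (6+4=10). 10 + next roll (1) = 11. Cumulative: 65
Frame 6: SPARE (1+9=10). 10 + next roll (5) = 15. Cumulative: 80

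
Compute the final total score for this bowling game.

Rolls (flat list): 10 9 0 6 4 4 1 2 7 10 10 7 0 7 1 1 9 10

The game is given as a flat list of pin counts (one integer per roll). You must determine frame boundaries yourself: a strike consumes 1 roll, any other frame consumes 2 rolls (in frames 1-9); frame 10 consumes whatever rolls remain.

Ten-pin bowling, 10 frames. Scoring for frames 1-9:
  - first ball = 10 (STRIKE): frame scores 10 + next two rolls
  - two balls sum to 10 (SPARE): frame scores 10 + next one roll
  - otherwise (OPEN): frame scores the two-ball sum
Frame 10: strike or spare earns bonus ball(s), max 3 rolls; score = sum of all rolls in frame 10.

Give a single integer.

Answer: 135

Derivation:
Frame 1: STRIKE. 10 + next two rolls (9+0) = 19. Cumulative: 19
Frame 2: OPEN (9+0=9). Cumulative: 28
Frame 3: SPARE (6+4=10). 10 + next roll (4) = 14. Cumulative: 42
Frame 4: OPEN (4+1=5). Cumulative: 47
Frame 5: OPEN (2+7=9). Cumulative: 56
Frame 6: STRIKE. 10 + next two rolls (10+7) = 27. Cumulative: 83
Frame 7: STRIKE. 10 + next two rolls (7+0) = 17. Cumulative: 100
Frame 8: OPEN (7+0=7). Cumulative: 107
Frame 9: OPEN (7+1=8). Cumulative: 115
Frame 10: SPARE. Sum of all frame-10 rolls (1+9+10) = 20. Cumulative: 135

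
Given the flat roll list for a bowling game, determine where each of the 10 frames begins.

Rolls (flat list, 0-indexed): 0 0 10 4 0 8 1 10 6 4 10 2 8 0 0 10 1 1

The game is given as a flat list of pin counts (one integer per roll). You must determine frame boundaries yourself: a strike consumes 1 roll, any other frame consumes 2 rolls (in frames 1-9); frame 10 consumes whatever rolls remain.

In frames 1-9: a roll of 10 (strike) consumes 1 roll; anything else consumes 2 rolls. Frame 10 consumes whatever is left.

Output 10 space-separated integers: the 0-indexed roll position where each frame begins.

Frame 1 starts at roll index 0: rolls=0,0 (sum=0), consumes 2 rolls
Frame 2 starts at roll index 2: roll=10 (strike), consumes 1 roll
Frame 3 starts at roll index 3: rolls=4,0 (sum=4), consumes 2 rolls
Frame 4 starts at roll index 5: rolls=8,1 (sum=9), consumes 2 rolls
Frame 5 starts at roll index 7: roll=10 (strike), consumes 1 roll
Frame 6 starts at roll index 8: rolls=6,4 (sum=10), consumes 2 rolls
Frame 7 starts at roll index 10: roll=10 (strike), consumes 1 roll
Frame 8 starts at roll index 11: rolls=2,8 (sum=10), consumes 2 rolls
Frame 9 starts at roll index 13: rolls=0,0 (sum=0), consumes 2 rolls
Frame 10 starts at roll index 15: 3 remaining rolls

Answer: 0 2 3 5 7 8 10 11 13 15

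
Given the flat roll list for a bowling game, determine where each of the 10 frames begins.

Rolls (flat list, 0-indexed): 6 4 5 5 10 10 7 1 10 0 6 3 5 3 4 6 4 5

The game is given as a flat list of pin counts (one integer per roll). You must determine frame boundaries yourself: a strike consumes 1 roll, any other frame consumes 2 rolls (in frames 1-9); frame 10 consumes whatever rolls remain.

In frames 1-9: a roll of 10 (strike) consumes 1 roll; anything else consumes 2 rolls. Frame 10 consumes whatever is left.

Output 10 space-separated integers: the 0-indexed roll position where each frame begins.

Frame 1 starts at roll index 0: rolls=6,4 (sum=10), consumes 2 rolls
Frame 2 starts at roll index 2: rolls=5,5 (sum=10), consumes 2 rolls
Frame 3 starts at roll index 4: roll=10 (strike), consumes 1 roll
Frame 4 starts at roll index 5: roll=10 (strike), consumes 1 roll
Frame 5 starts at roll index 6: rolls=7,1 (sum=8), consumes 2 rolls
Frame 6 starts at roll index 8: roll=10 (strike), consumes 1 roll
Frame 7 starts at roll index 9: rolls=0,6 (sum=6), consumes 2 rolls
Frame 8 starts at roll index 11: rolls=3,5 (sum=8), consumes 2 rolls
Frame 9 starts at roll index 13: rolls=3,4 (sum=7), consumes 2 rolls
Frame 10 starts at roll index 15: 3 remaining rolls

Answer: 0 2 4 5 6 8 9 11 13 15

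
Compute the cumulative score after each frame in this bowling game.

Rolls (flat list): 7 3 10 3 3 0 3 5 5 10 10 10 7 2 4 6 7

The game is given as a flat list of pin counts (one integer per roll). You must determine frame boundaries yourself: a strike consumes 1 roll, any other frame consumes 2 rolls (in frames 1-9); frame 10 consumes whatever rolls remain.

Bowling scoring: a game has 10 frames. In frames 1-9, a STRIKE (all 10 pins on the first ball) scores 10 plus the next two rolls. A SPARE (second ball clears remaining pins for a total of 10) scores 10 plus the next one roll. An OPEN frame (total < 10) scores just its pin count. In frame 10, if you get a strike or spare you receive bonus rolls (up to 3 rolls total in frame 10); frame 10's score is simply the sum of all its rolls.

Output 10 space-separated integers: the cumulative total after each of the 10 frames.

Frame 1: SPARE (7+3=10). 10 + next roll (10) = 20. Cumulative: 20
Frame 2: STRIKE. 10 + next two rolls (3+3) = 16. Cumulative: 36
Frame 3: OPEN (3+3=6). Cumulative: 42
Frame 4: OPEN (0+3=3). Cumulative: 45
Frame 5: SPARE (5+5=10). 10 + next roll (10) = 20. Cumulative: 65
Frame 6: STRIKE. 10 + next two rolls (10+10) = 30. Cumulative: 95
Frame 7: STRIKE. 10 + next two rolls (10+7) = 27. Cumulative: 122
Frame 8: STRIKE. 10 + next two rolls (7+2) = 19. Cumulative: 141
Frame 9: OPEN (7+2=9). Cumulative: 150
Frame 10: SPARE. Sum of all frame-10 rolls (4+6+7) = 17. Cumulative: 167

Answer: 20 36 42 45 65 95 122 141 150 167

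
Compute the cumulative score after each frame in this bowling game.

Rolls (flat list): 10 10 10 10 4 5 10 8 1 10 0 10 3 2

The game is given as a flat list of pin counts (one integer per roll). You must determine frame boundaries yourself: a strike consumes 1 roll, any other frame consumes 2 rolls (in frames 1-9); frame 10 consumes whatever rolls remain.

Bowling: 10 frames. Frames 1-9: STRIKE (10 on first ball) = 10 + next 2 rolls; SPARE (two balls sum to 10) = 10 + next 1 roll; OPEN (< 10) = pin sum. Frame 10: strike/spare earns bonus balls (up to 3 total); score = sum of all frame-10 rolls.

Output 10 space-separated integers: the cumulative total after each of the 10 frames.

Answer: 30 60 84 103 112 131 140 160 173 178

Derivation:
Frame 1: STRIKE. 10 + next two rolls (10+10) = 30. Cumulative: 30
Frame 2: STRIKE. 10 + next two rolls (10+10) = 30. Cumulative: 60
Frame 3: STRIKE. 10 + next two rolls (10+4) = 24. Cumulative: 84
Frame 4: STRIKE. 10 + next two rolls (4+5) = 19. Cumulative: 103
Frame 5: OPEN (4+5=9). Cumulative: 112
Frame 6: STRIKE. 10 + next two rolls (8+1) = 19. Cumulative: 131
Frame 7: OPEN (8+1=9). Cumulative: 140
Frame 8: STRIKE. 10 + next two rolls (0+10) = 20. Cumulative: 160
Frame 9: SPARE (0+10=10). 10 + next roll (3) = 13. Cumulative: 173
Frame 10: OPEN. Sum of all frame-10 rolls (3+2) = 5. Cumulative: 178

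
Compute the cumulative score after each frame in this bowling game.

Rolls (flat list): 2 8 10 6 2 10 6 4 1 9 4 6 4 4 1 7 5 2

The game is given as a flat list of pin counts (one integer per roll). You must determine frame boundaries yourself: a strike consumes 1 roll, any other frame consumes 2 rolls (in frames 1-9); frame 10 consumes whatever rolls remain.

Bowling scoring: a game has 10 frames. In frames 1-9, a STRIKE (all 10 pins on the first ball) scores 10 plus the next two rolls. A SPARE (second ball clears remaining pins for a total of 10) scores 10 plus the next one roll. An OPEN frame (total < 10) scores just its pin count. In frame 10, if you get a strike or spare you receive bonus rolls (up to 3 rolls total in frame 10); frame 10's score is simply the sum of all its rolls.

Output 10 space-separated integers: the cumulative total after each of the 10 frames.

Frame 1: SPARE (2+8=10). 10 + next roll (10) = 20. Cumulative: 20
Frame 2: STRIKE. 10 + next two rolls (6+2) = 18. Cumulative: 38
Frame 3: OPEN (6+2=8). Cumulative: 46
Frame 4: STRIKE. 10 + next two rolls (6+4) = 20. Cumulative: 66
Frame 5: SPARE (6+4=10). 10 + next roll (1) = 11. Cumulative: 77
Frame 6: SPARE (1+9=10). 10 + next roll (4) = 14. Cumulative: 91
Frame 7: SPARE (4+6=10). 10 + next roll (4) = 14. Cumulative: 105
Frame 8: OPEN (4+4=8). Cumulative: 113
Frame 9: OPEN (1+7=8). Cumulative: 121
Frame 10: OPEN. Sum of all frame-10 rolls (5+2) = 7. Cumulative: 128

Answer: 20 38 46 66 77 91 105 113 121 128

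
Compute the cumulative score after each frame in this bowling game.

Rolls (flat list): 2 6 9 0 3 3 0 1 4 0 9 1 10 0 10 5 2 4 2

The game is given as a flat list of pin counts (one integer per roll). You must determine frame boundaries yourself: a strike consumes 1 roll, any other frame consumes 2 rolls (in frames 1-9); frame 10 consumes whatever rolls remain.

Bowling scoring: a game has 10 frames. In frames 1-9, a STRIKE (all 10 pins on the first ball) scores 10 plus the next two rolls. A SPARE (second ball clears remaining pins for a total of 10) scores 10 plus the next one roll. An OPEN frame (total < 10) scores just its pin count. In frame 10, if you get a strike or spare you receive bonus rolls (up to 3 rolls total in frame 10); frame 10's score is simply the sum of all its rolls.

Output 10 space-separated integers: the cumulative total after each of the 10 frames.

Answer: 8 17 23 24 28 48 68 83 90 96

Derivation:
Frame 1: OPEN (2+6=8). Cumulative: 8
Frame 2: OPEN (9+0=9). Cumulative: 17
Frame 3: OPEN (3+3=6). Cumulative: 23
Frame 4: OPEN (0+1=1). Cumulative: 24
Frame 5: OPEN (4+0=4). Cumulative: 28
Frame 6: SPARE (9+1=10). 10 + next roll (10) = 20. Cumulative: 48
Frame 7: STRIKE. 10 + next two rolls (0+10) = 20. Cumulative: 68
Frame 8: SPARE (0+10=10). 10 + next roll (5) = 15. Cumulative: 83
Frame 9: OPEN (5+2=7). Cumulative: 90
Frame 10: OPEN. Sum of all frame-10 rolls (4+2) = 6. Cumulative: 96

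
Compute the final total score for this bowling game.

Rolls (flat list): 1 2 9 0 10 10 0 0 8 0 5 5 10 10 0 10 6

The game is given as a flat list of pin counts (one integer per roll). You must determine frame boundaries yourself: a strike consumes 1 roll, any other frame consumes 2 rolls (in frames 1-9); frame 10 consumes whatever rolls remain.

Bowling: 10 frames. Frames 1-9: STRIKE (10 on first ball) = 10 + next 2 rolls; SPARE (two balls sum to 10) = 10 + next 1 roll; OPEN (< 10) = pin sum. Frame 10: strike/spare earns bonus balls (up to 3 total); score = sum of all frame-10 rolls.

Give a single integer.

Frame 1: OPEN (1+2=3). Cumulative: 3
Frame 2: OPEN (9+0=9). Cumulative: 12
Frame 3: STRIKE. 10 + next two rolls (10+0) = 20. Cumulative: 32
Frame 4: STRIKE. 10 + next two rolls (0+0) = 10. Cumulative: 42
Frame 5: OPEN (0+0=0). Cumulative: 42
Frame 6: OPEN (8+0=8). Cumulative: 50
Frame 7: SPARE (5+5=10). 10 + next roll (10) = 20. Cumulative: 70
Frame 8: STRIKE. 10 + next two rolls (10+0) = 20. Cumulative: 90
Frame 9: STRIKE. 10 + next two rolls (0+10) = 20. Cumulative: 110
Frame 10: SPARE. Sum of all frame-10 rolls (0+10+6) = 16. Cumulative: 126

Answer: 126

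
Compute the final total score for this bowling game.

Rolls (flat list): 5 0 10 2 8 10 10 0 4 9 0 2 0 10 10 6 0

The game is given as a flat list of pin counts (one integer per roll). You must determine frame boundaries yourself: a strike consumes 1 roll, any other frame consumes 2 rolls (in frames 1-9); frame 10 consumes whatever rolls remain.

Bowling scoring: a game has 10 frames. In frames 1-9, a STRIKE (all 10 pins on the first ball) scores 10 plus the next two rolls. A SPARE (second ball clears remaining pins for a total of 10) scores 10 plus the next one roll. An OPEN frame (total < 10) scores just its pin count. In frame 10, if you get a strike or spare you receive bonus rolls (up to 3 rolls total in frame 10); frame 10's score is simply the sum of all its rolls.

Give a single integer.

Frame 1: OPEN (5+0=5). Cumulative: 5
Frame 2: STRIKE. 10 + next two rolls (2+8) = 20. Cumulative: 25
Frame 3: SPARE (2+8=10). 10 + next roll (10) = 20. Cumulative: 45
Frame 4: STRIKE. 10 + next two rolls (10+0) = 20. Cumulative: 65
Frame 5: STRIKE. 10 + next two rolls (0+4) = 14. Cumulative: 79
Frame 6: OPEN (0+4=4). Cumulative: 83
Frame 7: OPEN (9+0=9). Cumulative: 92
Frame 8: OPEN (2+0=2). Cumulative: 94
Frame 9: STRIKE. 10 + next two rolls (10+6) = 26. Cumulative: 120
Frame 10: STRIKE. Sum of all frame-10 rolls (10+6+0) = 16. Cumulative: 136

Answer: 136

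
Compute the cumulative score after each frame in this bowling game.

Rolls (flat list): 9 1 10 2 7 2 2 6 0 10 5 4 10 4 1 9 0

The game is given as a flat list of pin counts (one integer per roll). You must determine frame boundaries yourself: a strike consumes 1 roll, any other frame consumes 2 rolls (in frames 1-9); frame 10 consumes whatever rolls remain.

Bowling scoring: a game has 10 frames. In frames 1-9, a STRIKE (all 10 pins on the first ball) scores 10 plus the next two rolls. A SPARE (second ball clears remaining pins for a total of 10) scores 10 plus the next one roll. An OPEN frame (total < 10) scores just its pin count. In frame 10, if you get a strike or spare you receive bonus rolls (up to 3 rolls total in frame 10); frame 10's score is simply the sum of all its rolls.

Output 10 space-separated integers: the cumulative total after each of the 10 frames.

Frame 1: SPARE (9+1=10). 10 + next roll (10) = 20. Cumulative: 20
Frame 2: STRIKE. 10 + next two rolls (2+7) = 19. Cumulative: 39
Frame 3: OPEN (2+7=9). Cumulative: 48
Frame 4: OPEN (2+2=4). Cumulative: 52
Frame 5: OPEN (6+0=6). Cumulative: 58
Frame 6: STRIKE. 10 + next two rolls (5+4) = 19. Cumulative: 77
Frame 7: OPEN (5+4=9). Cumulative: 86
Frame 8: STRIKE. 10 + next two rolls (4+1) = 15. Cumulative: 101
Frame 9: OPEN (4+1=5). Cumulative: 106
Frame 10: OPEN. Sum of all frame-10 rolls (9+0) = 9. Cumulative: 115

Answer: 20 39 48 52 58 77 86 101 106 115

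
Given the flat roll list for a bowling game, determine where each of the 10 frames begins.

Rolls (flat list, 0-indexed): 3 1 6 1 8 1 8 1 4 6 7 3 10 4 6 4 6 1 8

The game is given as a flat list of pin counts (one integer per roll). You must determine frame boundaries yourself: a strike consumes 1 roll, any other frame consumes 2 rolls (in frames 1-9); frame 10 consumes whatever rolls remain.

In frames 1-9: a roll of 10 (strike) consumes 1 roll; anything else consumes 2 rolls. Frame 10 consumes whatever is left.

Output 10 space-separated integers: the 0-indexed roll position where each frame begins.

Frame 1 starts at roll index 0: rolls=3,1 (sum=4), consumes 2 rolls
Frame 2 starts at roll index 2: rolls=6,1 (sum=7), consumes 2 rolls
Frame 3 starts at roll index 4: rolls=8,1 (sum=9), consumes 2 rolls
Frame 4 starts at roll index 6: rolls=8,1 (sum=9), consumes 2 rolls
Frame 5 starts at roll index 8: rolls=4,6 (sum=10), consumes 2 rolls
Frame 6 starts at roll index 10: rolls=7,3 (sum=10), consumes 2 rolls
Frame 7 starts at roll index 12: roll=10 (strike), consumes 1 roll
Frame 8 starts at roll index 13: rolls=4,6 (sum=10), consumes 2 rolls
Frame 9 starts at roll index 15: rolls=4,6 (sum=10), consumes 2 rolls
Frame 10 starts at roll index 17: 2 remaining rolls

Answer: 0 2 4 6 8 10 12 13 15 17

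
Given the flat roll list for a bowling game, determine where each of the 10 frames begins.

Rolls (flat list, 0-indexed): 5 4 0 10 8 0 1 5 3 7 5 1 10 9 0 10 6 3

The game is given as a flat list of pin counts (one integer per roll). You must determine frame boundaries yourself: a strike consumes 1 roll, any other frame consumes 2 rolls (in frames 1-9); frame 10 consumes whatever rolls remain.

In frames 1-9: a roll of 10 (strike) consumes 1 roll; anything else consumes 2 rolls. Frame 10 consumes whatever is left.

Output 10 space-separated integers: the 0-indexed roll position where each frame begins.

Answer: 0 2 4 6 8 10 12 13 15 16

Derivation:
Frame 1 starts at roll index 0: rolls=5,4 (sum=9), consumes 2 rolls
Frame 2 starts at roll index 2: rolls=0,10 (sum=10), consumes 2 rolls
Frame 3 starts at roll index 4: rolls=8,0 (sum=8), consumes 2 rolls
Frame 4 starts at roll index 6: rolls=1,5 (sum=6), consumes 2 rolls
Frame 5 starts at roll index 8: rolls=3,7 (sum=10), consumes 2 rolls
Frame 6 starts at roll index 10: rolls=5,1 (sum=6), consumes 2 rolls
Frame 7 starts at roll index 12: roll=10 (strike), consumes 1 roll
Frame 8 starts at roll index 13: rolls=9,0 (sum=9), consumes 2 rolls
Frame 9 starts at roll index 15: roll=10 (strike), consumes 1 roll
Frame 10 starts at roll index 16: 2 remaining rolls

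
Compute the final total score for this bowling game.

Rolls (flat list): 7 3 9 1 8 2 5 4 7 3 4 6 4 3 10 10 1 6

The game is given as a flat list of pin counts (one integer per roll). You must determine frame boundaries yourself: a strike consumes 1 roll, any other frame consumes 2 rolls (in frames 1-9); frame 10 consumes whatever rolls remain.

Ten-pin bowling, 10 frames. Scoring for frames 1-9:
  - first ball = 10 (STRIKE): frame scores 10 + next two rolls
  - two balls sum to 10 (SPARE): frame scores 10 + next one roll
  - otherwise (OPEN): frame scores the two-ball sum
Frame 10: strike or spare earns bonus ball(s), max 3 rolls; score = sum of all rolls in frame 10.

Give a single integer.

Answer: 141

Derivation:
Frame 1: SPARE (7+3=10). 10 + next roll (9) = 19. Cumulative: 19
Frame 2: SPARE (9+1=10). 10 + next roll (8) = 18. Cumulative: 37
Frame 3: SPARE (8+2=10). 10 + next roll (5) = 15. Cumulative: 52
Frame 4: OPEN (5+4=9). Cumulative: 61
Frame 5: SPARE (7+3=10). 10 + next roll (4) = 14. Cumulative: 75
Frame 6: SPARE (4+6=10). 10 + next roll (4) = 14. Cumulative: 89
Frame 7: OPEN (4+3=7). Cumulative: 96
Frame 8: STRIKE. 10 + next two rolls (10+1) = 21. Cumulative: 117
Frame 9: STRIKE. 10 + next two rolls (1+6) = 17. Cumulative: 134
Frame 10: OPEN. Sum of all frame-10 rolls (1+6) = 7. Cumulative: 141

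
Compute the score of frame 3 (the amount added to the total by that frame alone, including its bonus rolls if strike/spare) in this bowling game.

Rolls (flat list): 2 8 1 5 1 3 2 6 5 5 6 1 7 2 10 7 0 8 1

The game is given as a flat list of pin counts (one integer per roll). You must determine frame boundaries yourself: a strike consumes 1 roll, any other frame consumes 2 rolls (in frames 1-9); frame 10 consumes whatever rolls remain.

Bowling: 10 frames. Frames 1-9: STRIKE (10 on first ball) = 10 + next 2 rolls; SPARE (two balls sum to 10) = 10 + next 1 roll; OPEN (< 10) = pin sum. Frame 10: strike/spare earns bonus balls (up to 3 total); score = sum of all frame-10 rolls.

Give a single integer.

Answer: 4

Derivation:
Frame 1: SPARE (2+8=10). 10 + next roll (1) = 11. Cumulative: 11
Frame 2: OPEN (1+5=6). Cumulative: 17
Frame 3: OPEN (1+3=4). Cumulative: 21
Frame 4: OPEN (2+6=8). Cumulative: 29
Frame 5: SPARE (5+5=10). 10 + next roll (6) = 16. Cumulative: 45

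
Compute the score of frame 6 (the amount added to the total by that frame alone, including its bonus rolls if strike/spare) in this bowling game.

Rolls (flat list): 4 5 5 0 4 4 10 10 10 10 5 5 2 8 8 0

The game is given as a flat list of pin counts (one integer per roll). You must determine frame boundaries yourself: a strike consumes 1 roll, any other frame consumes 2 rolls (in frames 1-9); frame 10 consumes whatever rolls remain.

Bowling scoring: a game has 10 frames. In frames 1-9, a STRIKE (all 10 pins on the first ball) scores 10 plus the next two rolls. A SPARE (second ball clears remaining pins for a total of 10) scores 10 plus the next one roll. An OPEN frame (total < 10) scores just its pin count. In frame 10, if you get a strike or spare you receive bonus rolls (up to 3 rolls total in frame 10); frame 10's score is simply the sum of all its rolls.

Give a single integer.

Frame 1: OPEN (4+5=9). Cumulative: 9
Frame 2: OPEN (5+0=5). Cumulative: 14
Frame 3: OPEN (4+4=8). Cumulative: 22
Frame 4: STRIKE. 10 + next two rolls (10+10) = 30. Cumulative: 52
Frame 5: STRIKE. 10 + next two rolls (10+10) = 30. Cumulative: 82
Frame 6: STRIKE. 10 + next two rolls (10+5) = 25. Cumulative: 107
Frame 7: STRIKE. 10 + next two rolls (5+5) = 20. Cumulative: 127
Frame 8: SPARE (5+5=10). 10 + next roll (2) = 12. Cumulative: 139

Answer: 25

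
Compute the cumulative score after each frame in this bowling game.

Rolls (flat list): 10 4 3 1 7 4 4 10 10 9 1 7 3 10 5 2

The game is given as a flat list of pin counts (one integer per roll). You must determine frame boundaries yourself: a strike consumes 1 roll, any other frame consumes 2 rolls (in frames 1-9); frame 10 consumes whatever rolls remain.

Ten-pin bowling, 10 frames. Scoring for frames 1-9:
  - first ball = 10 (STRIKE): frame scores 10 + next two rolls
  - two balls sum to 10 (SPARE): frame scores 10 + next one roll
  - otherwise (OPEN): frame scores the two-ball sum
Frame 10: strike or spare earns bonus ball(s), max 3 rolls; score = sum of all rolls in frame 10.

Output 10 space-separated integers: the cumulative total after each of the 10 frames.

Frame 1: STRIKE. 10 + next two rolls (4+3) = 17. Cumulative: 17
Frame 2: OPEN (4+3=7). Cumulative: 24
Frame 3: OPEN (1+7=8). Cumulative: 32
Frame 4: OPEN (4+4=8). Cumulative: 40
Frame 5: STRIKE. 10 + next two rolls (10+9) = 29. Cumulative: 69
Frame 6: STRIKE. 10 + next two rolls (9+1) = 20. Cumulative: 89
Frame 7: SPARE (9+1=10). 10 + next roll (7) = 17. Cumulative: 106
Frame 8: SPARE (7+3=10). 10 + next roll (10) = 20. Cumulative: 126
Frame 9: STRIKE. 10 + next two rolls (5+2) = 17. Cumulative: 143
Frame 10: OPEN. Sum of all frame-10 rolls (5+2) = 7. Cumulative: 150

Answer: 17 24 32 40 69 89 106 126 143 150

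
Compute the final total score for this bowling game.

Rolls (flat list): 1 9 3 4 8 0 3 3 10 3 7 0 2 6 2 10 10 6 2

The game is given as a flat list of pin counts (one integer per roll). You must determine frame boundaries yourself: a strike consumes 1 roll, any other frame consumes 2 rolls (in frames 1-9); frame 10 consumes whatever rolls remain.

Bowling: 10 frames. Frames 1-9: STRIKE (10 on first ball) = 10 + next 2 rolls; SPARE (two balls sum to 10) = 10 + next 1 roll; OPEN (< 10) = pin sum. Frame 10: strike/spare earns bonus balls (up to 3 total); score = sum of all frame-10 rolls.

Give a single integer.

Frame 1: SPARE (1+9=10). 10 + next roll (3) = 13. Cumulative: 13
Frame 2: OPEN (3+4=7). Cumulative: 20
Frame 3: OPEN (8+0=8). Cumulative: 28
Frame 4: OPEN (3+3=6). Cumulative: 34
Frame 5: STRIKE. 10 + next two rolls (3+7) = 20. Cumulative: 54
Frame 6: SPARE (3+7=10). 10 + next roll (0) = 10. Cumulative: 64
Frame 7: OPEN (0+2=2). Cumulative: 66
Frame 8: OPEN (6+2=8). Cumulative: 74
Frame 9: STRIKE. 10 + next two rolls (10+6) = 26. Cumulative: 100
Frame 10: STRIKE. Sum of all frame-10 rolls (10+6+2) = 18. Cumulative: 118

Answer: 118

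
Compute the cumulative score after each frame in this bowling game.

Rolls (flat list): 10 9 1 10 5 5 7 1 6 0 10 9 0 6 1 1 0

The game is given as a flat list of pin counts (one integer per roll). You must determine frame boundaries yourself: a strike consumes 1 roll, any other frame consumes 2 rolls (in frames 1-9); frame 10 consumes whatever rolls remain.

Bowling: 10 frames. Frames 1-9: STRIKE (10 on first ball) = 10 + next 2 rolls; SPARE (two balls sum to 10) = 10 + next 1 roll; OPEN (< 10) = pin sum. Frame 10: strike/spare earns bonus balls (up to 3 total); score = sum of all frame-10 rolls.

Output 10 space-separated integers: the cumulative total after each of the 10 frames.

Frame 1: STRIKE. 10 + next two rolls (9+1) = 20. Cumulative: 20
Frame 2: SPARE (9+1=10). 10 + next roll (10) = 20. Cumulative: 40
Frame 3: STRIKE. 10 + next two rolls (5+5) = 20. Cumulative: 60
Frame 4: SPARE (5+5=10). 10 + next roll (7) = 17. Cumulative: 77
Frame 5: OPEN (7+1=8). Cumulative: 85
Frame 6: OPEN (6+0=6). Cumulative: 91
Frame 7: STRIKE. 10 + next two rolls (9+0) = 19. Cumulative: 110
Frame 8: OPEN (9+0=9). Cumulative: 119
Frame 9: OPEN (6+1=7). Cumulative: 126
Frame 10: OPEN. Sum of all frame-10 rolls (1+0) = 1. Cumulative: 127

Answer: 20 40 60 77 85 91 110 119 126 127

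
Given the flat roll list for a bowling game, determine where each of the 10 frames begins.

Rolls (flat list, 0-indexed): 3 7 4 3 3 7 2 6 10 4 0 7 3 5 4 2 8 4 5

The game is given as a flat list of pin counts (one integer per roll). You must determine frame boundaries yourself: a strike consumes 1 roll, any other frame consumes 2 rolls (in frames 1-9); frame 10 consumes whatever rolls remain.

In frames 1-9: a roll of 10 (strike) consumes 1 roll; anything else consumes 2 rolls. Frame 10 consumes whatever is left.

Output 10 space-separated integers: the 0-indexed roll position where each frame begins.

Answer: 0 2 4 6 8 9 11 13 15 17

Derivation:
Frame 1 starts at roll index 0: rolls=3,7 (sum=10), consumes 2 rolls
Frame 2 starts at roll index 2: rolls=4,3 (sum=7), consumes 2 rolls
Frame 3 starts at roll index 4: rolls=3,7 (sum=10), consumes 2 rolls
Frame 4 starts at roll index 6: rolls=2,6 (sum=8), consumes 2 rolls
Frame 5 starts at roll index 8: roll=10 (strike), consumes 1 roll
Frame 6 starts at roll index 9: rolls=4,0 (sum=4), consumes 2 rolls
Frame 7 starts at roll index 11: rolls=7,3 (sum=10), consumes 2 rolls
Frame 8 starts at roll index 13: rolls=5,4 (sum=9), consumes 2 rolls
Frame 9 starts at roll index 15: rolls=2,8 (sum=10), consumes 2 rolls
Frame 10 starts at roll index 17: 2 remaining rolls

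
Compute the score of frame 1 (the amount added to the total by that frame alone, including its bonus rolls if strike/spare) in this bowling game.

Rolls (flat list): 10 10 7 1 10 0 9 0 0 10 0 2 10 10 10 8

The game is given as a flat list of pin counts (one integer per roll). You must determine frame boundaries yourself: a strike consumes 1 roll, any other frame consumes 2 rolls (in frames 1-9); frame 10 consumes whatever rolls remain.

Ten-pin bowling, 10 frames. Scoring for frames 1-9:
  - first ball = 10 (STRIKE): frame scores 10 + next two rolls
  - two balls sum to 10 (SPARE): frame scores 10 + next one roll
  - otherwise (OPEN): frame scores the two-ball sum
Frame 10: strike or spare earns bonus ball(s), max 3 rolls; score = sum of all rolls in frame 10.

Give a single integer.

Frame 1: STRIKE. 10 + next two rolls (10+7) = 27. Cumulative: 27
Frame 2: STRIKE. 10 + next two rolls (7+1) = 18. Cumulative: 45
Frame 3: OPEN (7+1=8). Cumulative: 53

Answer: 27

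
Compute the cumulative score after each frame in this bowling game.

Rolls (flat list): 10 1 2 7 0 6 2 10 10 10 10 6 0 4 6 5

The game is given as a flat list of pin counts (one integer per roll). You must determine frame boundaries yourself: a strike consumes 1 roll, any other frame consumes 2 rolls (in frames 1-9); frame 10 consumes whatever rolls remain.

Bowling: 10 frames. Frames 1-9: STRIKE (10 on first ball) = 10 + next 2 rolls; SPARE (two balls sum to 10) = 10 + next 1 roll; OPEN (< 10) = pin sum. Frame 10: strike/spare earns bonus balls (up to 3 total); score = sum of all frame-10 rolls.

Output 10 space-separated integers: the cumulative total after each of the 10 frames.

Frame 1: STRIKE. 10 + next two rolls (1+2) = 13. Cumulative: 13
Frame 2: OPEN (1+2=3). Cumulative: 16
Frame 3: OPEN (7+0=7). Cumulative: 23
Frame 4: OPEN (6+2=8). Cumulative: 31
Frame 5: STRIKE. 10 + next two rolls (10+10) = 30. Cumulative: 61
Frame 6: STRIKE. 10 + next two rolls (10+10) = 30. Cumulative: 91
Frame 7: STRIKE. 10 + next two rolls (10+6) = 26. Cumulative: 117
Frame 8: STRIKE. 10 + next two rolls (6+0) = 16. Cumulative: 133
Frame 9: OPEN (6+0=6). Cumulative: 139
Frame 10: SPARE. Sum of all frame-10 rolls (4+6+5) = 15. Cumulative: 154

Answer: 13 16 23 31 61 91 117 133 139 154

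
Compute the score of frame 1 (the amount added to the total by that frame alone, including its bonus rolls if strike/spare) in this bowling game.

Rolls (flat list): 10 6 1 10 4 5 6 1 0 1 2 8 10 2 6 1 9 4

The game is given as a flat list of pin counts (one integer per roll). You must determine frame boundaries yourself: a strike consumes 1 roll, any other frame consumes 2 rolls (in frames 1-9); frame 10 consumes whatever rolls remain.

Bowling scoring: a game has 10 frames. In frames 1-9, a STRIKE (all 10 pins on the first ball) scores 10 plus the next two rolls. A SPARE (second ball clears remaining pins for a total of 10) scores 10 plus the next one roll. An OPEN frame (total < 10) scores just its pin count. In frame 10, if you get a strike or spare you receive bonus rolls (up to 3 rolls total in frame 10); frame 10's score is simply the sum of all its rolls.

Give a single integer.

Frame 1: STRIKE. 10 + next two rolls (6+1) = 17. Cumulative: 17
Frame 2: OPEN (6+1=7). Cumulative: 24
Frame 3: STRIKE. 10 + next two rolls (4+5) = 19. Cumulative: 43

Answer: 17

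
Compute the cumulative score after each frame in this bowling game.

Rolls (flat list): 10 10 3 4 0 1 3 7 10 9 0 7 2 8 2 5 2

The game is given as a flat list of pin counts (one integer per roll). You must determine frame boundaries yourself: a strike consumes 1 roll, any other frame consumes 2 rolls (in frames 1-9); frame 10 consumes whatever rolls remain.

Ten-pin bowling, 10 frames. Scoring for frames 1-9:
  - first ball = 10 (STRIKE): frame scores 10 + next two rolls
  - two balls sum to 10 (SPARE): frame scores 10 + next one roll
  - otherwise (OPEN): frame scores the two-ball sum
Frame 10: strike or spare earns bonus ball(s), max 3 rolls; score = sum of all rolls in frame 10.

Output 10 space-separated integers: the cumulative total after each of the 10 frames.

Answer: 23 40 47 48 68 87 96 105 120 127

Derivation:
Frame 1: STRIKE. 10 + next two rolls (10+3) = 23. Cumulative: 23
Frame 2: STRIKE. 10 + next two rolls (3+4) = 17. Cumulative: 40
Frame 3: OPEN (3+4=7). Cumulative: 47
Frame 4: OPEN (0+1=1). Cumulative: 48
Frame 5: SPARE (3+7=10). 10 + next roll (10) = 20. Cumulative: 68
Frame 6: STRIKE. 10 + next two rolls (9+0) = 19. Cumulative: 87
Frame 7: OPEN (9+0=9). Cumulative: 96
Frame 8: OPEN (7+2=9). Cumulative: 105
Frame 9: SPARE (8+2=10). 10 + next roll (5) = 15. Cumulative: 120
Frame 10: OPEN. Sum of all frame-10 rolls (5+2) = 7. Cumulative: 127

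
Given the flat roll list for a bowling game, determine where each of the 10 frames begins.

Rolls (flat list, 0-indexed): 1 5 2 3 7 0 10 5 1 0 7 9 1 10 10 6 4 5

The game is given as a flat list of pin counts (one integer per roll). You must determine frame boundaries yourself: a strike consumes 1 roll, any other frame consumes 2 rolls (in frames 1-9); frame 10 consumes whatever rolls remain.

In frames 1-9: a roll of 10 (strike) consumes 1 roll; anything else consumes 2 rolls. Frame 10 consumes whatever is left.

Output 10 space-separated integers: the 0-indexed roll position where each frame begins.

Frame 1 starts at roll index 0: rolls=1,5 (sum=6), consumes 2 rolls
Frame 2 starts at roll index 2: rolls=2,3 (sum=5), consumes 2 rolls
Frame 3 starts at roll index 4: rolls=7,0 (sum=7), consumes 2 rolls
Frame 4 starts at roll index 6: roll=10 (strike), consumes 1 roll
Frame 5 starts at roll index 7: rolls=5,1 (sum=6), consumes 2 rolls
Frame 6 starts at roll index 9: rolls=0,7 (sum=7), consumes 2 rolls
Frame 7 starts at roll index 11: rolls=9,1 (sum=10), consumes 2 rolls
Frame 8 starts at roll index 13: roll=10 (strike), consumes 1 roll
Frame 9 starts at roll index 14: roll=10 (strike), consumes 1 roll
Frame 10 starts at roll index 15: 3 remaining rolls

Answer: 0 2 4 6 7 9 11 13 14 15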